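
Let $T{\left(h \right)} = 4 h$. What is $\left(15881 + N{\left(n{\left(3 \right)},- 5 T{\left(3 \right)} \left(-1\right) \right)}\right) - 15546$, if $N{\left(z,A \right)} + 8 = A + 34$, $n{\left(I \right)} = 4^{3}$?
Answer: $421$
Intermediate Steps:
$n{\left(I \right)} = 64$
$N{\left(z,A \right)} = 26 + A$ ($N{\left(z,A \right)} = -8 + \left(A + 34\right) = -8 + \left(34 + A\right) = 26 + A$)
$\left(15881 + N{\left(n{\left(3 \right)},- 5 T{\left(3 \right)} \left(-1\right) \right)}\right) - 15546 = \left(15881 + \left(26 + - 5 \cdot 4 \cdot 3 \left(-1\right)\right)\right) - 15546 = \left(15881 + \left(26 + \left(-5\right) 12 \left(-1\right)\right)\right) - 15546 = \left(15881 + \left(26 - -60\right)\right) - 15546 = \left(15881 + \left(26 + 60\right)\right) - 15546 = \left(15881 + 86\right) - 15546 = 15967 - 15546 = 421$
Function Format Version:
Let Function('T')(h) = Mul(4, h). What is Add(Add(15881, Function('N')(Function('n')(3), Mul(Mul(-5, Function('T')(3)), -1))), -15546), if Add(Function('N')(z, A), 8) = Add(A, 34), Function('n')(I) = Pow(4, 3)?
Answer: 421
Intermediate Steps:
Function('n')(I) = 64
Function('N')(z, A) = Add(26, A) (Function('N')(z, A) = Add(-8, Add(A, 34)) = Add(-8, Add(34, A)) = Add(26, A))
Add(Add(15881, Function('N')(Function('n')(3), Mul(Mul(-5, Function('T')(3)), -1))), -15546) = Add(Add(15881, Add(26, Mul(Mul(-5, Mul(4, 3)), -1))), -15546) = Add(Add(15881, Add(26, Mul(Mul(-5, 12), -1))), -15546) = Add(Add(15881, Add(26, Mul(-60, -1))), -15546) = Add(Add(15881, Add(26, 60)), -15546) = Add(Add(15881, 86), -15546) = Add(15967, -15546) = 421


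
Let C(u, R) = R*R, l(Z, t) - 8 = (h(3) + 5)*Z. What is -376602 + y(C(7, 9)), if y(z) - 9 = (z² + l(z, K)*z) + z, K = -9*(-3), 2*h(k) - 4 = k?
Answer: -627069/2 ≈ -3.1353e+5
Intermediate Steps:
h(k) = 2 + k/2
K = 27
l(Z, t) = 8 + 17*Z/2 (l(Z, t) = 8 + ((2 + (½)*3) + 5)*Z = 8 + ((2 + 3/2) + 5)*Z = 8 + (7/2 + 5)*Z = 8 + 17*Z/2)
C(u, R) = R²
y(z) = 9 + z + z² + z*(8 + 17*z/2) (y(z) = 9 + ((z² + (8 + 17*z/2)*z) + z) = 9 + ((z² + z*(8 + 17*z/2)) + z) = 9 + (z + z² + z*(8 + 17*z/2)) = 9 + z + z² + z*(8 + 17*z/2))
-376602 + y(C(7, 9)) = -376602 + (9 + 9*9² + 19*(9²)²/2) = -376602 + (9 + 9*81 + (19/2)*81²) = -376602 + (9 + 729 + (19/2)*6561) = -376602 + (9 + 729 + 124659/2) = -376602 + 126135/2 = -627069/2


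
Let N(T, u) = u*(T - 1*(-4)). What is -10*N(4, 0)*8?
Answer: 0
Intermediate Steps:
N(T, u) = u*(4 + T) (N(T, u) = u*(T + 4) = u*(4 + T))
-10*N(4, 0)*8 = -0*(4 + 4)*8 = -0*8*8 = -10*0*8 = 0*8 = 0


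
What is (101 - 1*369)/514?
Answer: -134/257 ≈ -0.52140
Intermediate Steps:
(101 - 1*369)/514 = (101 - 369)*(1/514) = -268*1/514 = -134/257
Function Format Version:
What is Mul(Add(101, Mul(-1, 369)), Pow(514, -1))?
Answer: Rational(-134, 257) ≈ -0.52140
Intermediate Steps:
Mul(Add(101, Mul(-1, 369)), Pow(514, -1)) = Mul(Add(101, -369), Rational(1, 514)) = Mul(-268, Rational(1, 514)) = Rational(-134, 257)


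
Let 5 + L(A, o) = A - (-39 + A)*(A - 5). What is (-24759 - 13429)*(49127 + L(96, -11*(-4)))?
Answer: -1681455828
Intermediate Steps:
L(A, o) = -5 + A - (-39 + A)*(-5 + A) (L(A, o) = -5 + (A - (-39 + A)*(A - 5)) = -5 + (A - (-39 + A)*(-5 + A)) = -5 + A - (-39 + A)*(-5 + A))
(-24759 - 13429)*(49127 + L(96, -11*(-4))) = (-24759 - 13429)*(49127 + (-200 - 1*96² + 45*96)) = -38188*(49127 + (-200 - 1*9216 + 4320)) = -38188*(49127 + (-200 - 9216 + 4320)) = -38188*(49127 - 5096) = -38188*44031 = -1681455828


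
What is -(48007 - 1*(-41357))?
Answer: -89364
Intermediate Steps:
-(48007 - 1*(-41357)) = -(48007 + 41357) = -1*89364 = -89364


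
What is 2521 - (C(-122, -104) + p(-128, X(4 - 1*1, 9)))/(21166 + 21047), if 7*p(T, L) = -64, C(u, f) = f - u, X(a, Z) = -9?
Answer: 744932749/295491 ≈ 2521.0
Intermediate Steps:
p(T, L) = -64/7 (p(T, L) = (⅐)*(-64) = -64/7)
2521 - (C(-122, -104) + p(-128, X(4 - 1*1, 9)))/(21166 + 21047) = 2521 - ((-104 - 1*(-122)) - 64/7)/(21166 + 21047) = 2521 - ((-104 + 122) - 64/7)/42213 = 2521 - (18 - 64/7)/42213 = 2521 - 62/(7*42213) = 2521 - 1*62/295491 = 2521 - 62/295491 = 744932749/295491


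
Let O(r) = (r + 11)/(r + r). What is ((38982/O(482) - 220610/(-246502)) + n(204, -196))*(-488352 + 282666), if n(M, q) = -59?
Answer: -951930300922778736/60762743 ≈ -1.5666e+10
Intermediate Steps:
O(r) = (11 + r)/(2*r) (O(r) = (11 + r)/((2*r)) = (11 + r)*(1/(2*r)) = (11 + r)/(2*r))
((38982/O(482) - 220610/(-246502)) + n(204, -196))*(-488352 + 282666) = ((38982/(((½)*(11 + 482)/482)) - 220610/(-246502)) - 59)*(-488352 + 282666) = ((38982/(((½)*(1/482)*493)) - 220610*(-1/246502)) - 59)*(-205686) = ((38982/(493/964) + 110305/123251) - 59)*(-205686) = ((38982*(964/493) + 110305/123251) - 59)*(-205686) = ((37578648/493 + 110305/123251) - 59)*(-205686) = (4631660325013/60762743 - 59)*(-205686) = (4628075323176/60762743)*(-205686) = -951930300922778736/60762743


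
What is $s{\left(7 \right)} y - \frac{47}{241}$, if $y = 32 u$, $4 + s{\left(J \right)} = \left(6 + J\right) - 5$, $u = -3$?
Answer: $- \frac{92591}{241} \approx -384.19$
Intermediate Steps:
$s{\left(J \right)} = -3 + J$ ($s{\left(J \right)} = -4 + \left(\left(6 + J\right) - 5\right) = -4 + \left(1 + J\right) = -3 + J$)
$y = -96$ ($y = 32 \left(-3\right) = -96$)
$s{\left(7 \right)} y - \frac{47}{241} = \left(-3 + 7\right) \left(-96\right) - \frac{47}{241} = 4 \left(-96\right) - \frac{47}{241} = -384 - \frac{47}{241} = - \frac{92591}{241}$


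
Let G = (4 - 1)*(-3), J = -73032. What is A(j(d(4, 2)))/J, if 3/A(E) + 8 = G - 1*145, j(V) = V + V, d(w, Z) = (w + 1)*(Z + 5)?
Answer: 1/3943728 ≈ 2.5357e-7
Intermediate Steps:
d(w, Z) = (1 + w)*(5 + Z)
j(V) = 2*V
G = -9 (G = 3*(-3) = -9)
A(E) = -1/54 (A(E) = 3/(-8 + (-9 - 1*145)) = 3/(-8 + (-9 - 145)) = 3/(-8 - 154) = 3/(-162) = 3*(-1/162) = -1/54)
A(j(d(4, 2)))/J = -1/54/(-73032) = -1/54*(-1/73032) = 1/3943728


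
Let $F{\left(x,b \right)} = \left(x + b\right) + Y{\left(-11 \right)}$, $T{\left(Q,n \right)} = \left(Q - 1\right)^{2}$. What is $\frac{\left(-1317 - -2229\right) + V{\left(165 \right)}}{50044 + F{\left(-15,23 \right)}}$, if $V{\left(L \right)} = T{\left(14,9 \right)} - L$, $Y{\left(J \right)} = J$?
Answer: $\frac{916}{50041} \approx 0.018305$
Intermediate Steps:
$T{\left(Q,n \right)} = \left(-1 + Q\right)^{2}$
$F{\left(x,b \right)} = -11 + b + x$ ($F{\left(x,b \right)} = \left(x + b\right) - 11 = \left(b + x\right) - 11 = -11 + b + x$)
$V{\left(L \right)} = 169 - L$ ($V{\left(L \right)} = \left(-1 + 14\right)^{2} - L = 13^{2} - L = 169 - L$)
$\frac{\left(-1317 - -2229\right) + V{\left(165 \right)}}{50044 + F{\left(-15,23 \right)}} = \frac{\left(-1317 - -2229\right) + \left(169 - 165\right)}{50044 - 3} = \frac{\left(-1317 + 2229\right) + \left(169 - 165\right)}{50044 - 3} = \frac{912 + 4}{50041} = 916 \cdot \frac{1}{50041} = \frac{916}{50041}$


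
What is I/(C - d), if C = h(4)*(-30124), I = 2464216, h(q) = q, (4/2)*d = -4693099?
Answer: 4928432/4452107 ≈ 1.1070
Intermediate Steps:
d = -4693099/2 (d = (½)*(-4693099) = -4693099/2 ≈ -2.3465e+6)
C = -120496 (C = 4*(-30124) = -120496)
I/(C - d) = 2464216/(-120496 - 1*(-4693099/2)) = 2464216/(-120496 + 4693099/2) = 2464216/(4452107/2) = 2464216*(2/4452107) = 4928432/4452107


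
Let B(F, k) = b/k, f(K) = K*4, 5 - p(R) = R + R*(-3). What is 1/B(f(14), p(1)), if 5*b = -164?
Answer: -35/164 ≈ -0.21341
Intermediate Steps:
b = -164/5 (b = (⅕)*(-164) = -164/5 ≈ -32.800)
p(R) = 5 + 2*R (p(R) = 5 - (R + R*(-3)) = 5 - (R - 3*R) = 5 - (-2)*R = 5 + 2*R)
f(K) = 4*K
B(F, k) = -164/(5*k)
1/B(f(14), p(1)) = 1/(-164/(5*(5 + 2*1))) = 1/(-164/(5*(5 + 2))) = 1/(-164/5/7) = 1/(-164/5*⅐) = 1/(-164/35) = -35/164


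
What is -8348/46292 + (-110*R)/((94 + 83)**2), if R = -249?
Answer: 83866949/120856839 ≈ 0.69394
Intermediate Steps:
-8348/46292 + (-110*R)/((94 + 83)**2) = -8348/46292 + (-110*(-249))/((94 + 83)**2) = -8348*1/46292 + 27390/(177**2) = -2087/11573 + 27390/31329 = -2087/11573 + 27390*(1/31329) = -2087/11573 + 9130/10443 = 83866949/120856839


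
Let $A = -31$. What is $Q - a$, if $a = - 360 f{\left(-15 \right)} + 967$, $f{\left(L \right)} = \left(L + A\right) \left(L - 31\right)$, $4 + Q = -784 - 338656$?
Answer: $421349$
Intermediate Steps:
$Q = -339444$ ($Q = -4 - 339440 = -339444$)
$f{\left(L \right)} = \left(-31 + L\right)^{2}$ ($f{\left(L \right)} = \left(L - 31\right) \left(L - 31\right) = \left(-31 + L\right) \left(-31 + L\right) = \left(-31 + L\right)^{2}$)
$a = -760793$ ($a = - 360 \left(961 + \left(-15\right)^{2} - -930\right) + 967 = - 360 \left(961 + 225 + 930\right) + 967 = \left(-360\right) 2116 + 967 = -761760 + 967 = -760793$)
$Q - a = -339444 - -760793 = -339444 + 760793 = 421349$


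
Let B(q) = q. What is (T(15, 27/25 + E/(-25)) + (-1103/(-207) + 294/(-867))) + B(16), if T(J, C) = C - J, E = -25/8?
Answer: 86078143/11964600 ≈ 7.1944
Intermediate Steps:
E = -25/8 (E = -25*1/8 = -25/8 ≈ -3.1250)
(T(15, 27/25 + E/(-25)) + (-1103/(-207) + 294/(-867))) + B(16) = (((27/25 - 25/8/(-25)) - 1*15) + (-1103/(-207) + 294/(-867))) + 16 = (((27*(1/25) - 25/8*(-1/25)) - 15) + (-1103*(-1/207) + 294*(-1/867))) + 16 = (((27/25 + 1/8) - 15) + (1103/207 - 98/289)) + 16 = ((241/200 - 15) + 298481/59823) + 16 = (-2759/200 + 298481/59823) + 16 = -105355457/11964600 + 16 = 86078143/11964600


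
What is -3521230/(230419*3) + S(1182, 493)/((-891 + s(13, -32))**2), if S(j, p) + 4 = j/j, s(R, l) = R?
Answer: -2714461941091/532878961188 ≈ -5.0940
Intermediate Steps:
S(j, p) = -3 (S(j, p) = -4 + j/j = -4 + 1 = -3)
-3521230/(230419*3) + S(1182, 493)/((-891 + s(13, -32))**2) = -3521230/(230419*3) - 3/(-891 + 13)**2 = -3521230/691257 - 3/((-878)**2) = -3521230*1/691257 - 3/770884 = -3521230/691257 - 3*1/770884 = -3521230/691257 - 3/770884 = -2714461941091/532878961188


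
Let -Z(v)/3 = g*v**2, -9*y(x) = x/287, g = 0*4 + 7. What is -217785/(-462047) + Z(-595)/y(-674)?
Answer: -8872863082632435/311419678 ≈ -2.8492e+7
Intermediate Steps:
g = 7 (g = 0 + 7 = 7)
y(x) = -x/2583 (y(x) = -x/(9*287) = -x/2583)
Z(v) = -21*v**2
-217785/(-462047) + Z(-595)/y(-674) = -217785/(-462047) + (-21*(-595)**2)/((-1/2583*(-674))) = -217785*(-1/462047) + (-21*354025)/(674/2583) = 217785/462047 - 7434525*2583/674 = 217785/462047 - 19203378075/674 = -8872863082632435/311419678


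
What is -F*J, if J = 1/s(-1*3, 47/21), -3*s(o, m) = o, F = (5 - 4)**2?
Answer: -1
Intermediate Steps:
F = 1 (F = 1**2 = 1)
s(o, m) = -o/3
J = 1 (J = 1/(-(-1)*3/3) = 1/(-1/3*(-3)) = 1/1 = 1)
-F*J = -1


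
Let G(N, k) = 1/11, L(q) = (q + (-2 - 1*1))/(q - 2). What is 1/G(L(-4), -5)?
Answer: 11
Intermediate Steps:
L(q) = (-3 + q)/(-2 + q) (L(q) = (q + (-2 - 1))/(-2 + q) = (q - 3)/(-2 + q) = (-3 + q)/(-2 + q))
G(N, k) = 1/11
1/G(L(-4), -5) = 1/(1/11) = 11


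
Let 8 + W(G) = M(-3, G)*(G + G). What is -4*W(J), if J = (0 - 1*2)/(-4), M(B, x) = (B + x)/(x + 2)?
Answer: 36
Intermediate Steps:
M(B, x) = (B + x)/(2 + x)
J = ½ (J = (0 - 2)*(-¼) = -2*(-¼) = ½ ≈ 0.50000)
W(G) = -8 + 2*G*(-3 + G)/(2 + G) (W(G) = -8 + ((-3 + G)/(2 + G))*(G + G) = -8 + ((-3 + G)/(2 + G))*(2*G) = -8 + 2*G*(-3 + G)/(2 + G))
-4*W(J) = -8*(-8 + (½)² - 7*½)/(2 + ½) = -8*(-8 + ¼ - 7/2)/5/2 = -8*2*(-45)/(5*4) = -4*(-9) = 36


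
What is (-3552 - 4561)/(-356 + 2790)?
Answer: -8113/2434 ≈ -3.3332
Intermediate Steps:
(-3552 - 4561)/(-356 + 2790) = -8113/2434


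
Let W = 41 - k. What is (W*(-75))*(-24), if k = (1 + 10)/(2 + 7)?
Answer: 71600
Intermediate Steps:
k = 11/9 ≈ 1.2222
W = 358/9 (W = 41 - 1*11/9 = 41 - 11/9 = 358/9 ≈ 39.778)
(W*(-75))*(-24) = ((358/9)*(-75))*(-24) = -8950/3*(-24) = 71600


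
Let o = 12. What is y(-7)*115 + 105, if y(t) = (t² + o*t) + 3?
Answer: -3575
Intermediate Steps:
y(t) = 3 + t² + 12*t (y(t) = (t² + 12*t) + 3 = 3 + t² + 12*t)
y(-7)*115 + 105 = (3 + (-7)² + 12*(-7))*115 + 105 = (3 + 49 - 84)*115 + 105 = -32*115 + 105 = -3680 + 105 = -3575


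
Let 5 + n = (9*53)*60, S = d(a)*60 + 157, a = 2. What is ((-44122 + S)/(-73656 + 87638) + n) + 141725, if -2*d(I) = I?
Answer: 2381649855/13982 ≈ 1.7034e+5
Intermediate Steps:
d(I) = -I/2
S = 97 (S = -½*2*60 + 157 = -1*60 + 157 = -60 + 157 = 97)
n = 28615 (n = -5 + (9*53)*60 = -5 + 477*60 = -5 + 28620 = 28615)
((-44122 + S)/(-73656 + 87638) + n) + 141725 = ((-44122 + 97)/(-73656 + 87638) + 28615) + 141725 = (-44025/13982 + 28615) + 141725 = 400050905/13982 + 141725 = 2381649855/13982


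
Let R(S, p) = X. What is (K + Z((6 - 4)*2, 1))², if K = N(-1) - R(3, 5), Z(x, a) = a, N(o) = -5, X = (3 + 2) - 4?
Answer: 25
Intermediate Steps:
X = 1 (X = 5 - 4 = 1)
R(S, p) = 1
K = -6 (K = -5 - 1*1 = -5 - 1 = -6)
(K + Z((6 - 4)*2, 1))² = (-6 + 1)² = (-5)² = 25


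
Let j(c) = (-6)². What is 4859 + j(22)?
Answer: 4895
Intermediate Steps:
j(c) = 36
4859 + j(22) = 4859 + 36 = 4895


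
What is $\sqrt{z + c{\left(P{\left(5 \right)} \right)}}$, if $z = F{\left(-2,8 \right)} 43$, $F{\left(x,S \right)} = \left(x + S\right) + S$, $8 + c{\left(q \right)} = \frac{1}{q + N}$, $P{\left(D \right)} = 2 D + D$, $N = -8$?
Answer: $\frac{\sqrt{29113}}{7} \approx 24.375$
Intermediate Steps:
$P{\left(D \right)} = 3 D$
$c{\left(q \right)} = -8 + \frac{1}{-8 + q}$ ($c{\left(q \right)} = -8 + \frac{1}{q - 8} = -8 + \frac{1}{-8 + q}$)
$F{\left(x,S \right)} = x + 2 S$ ($F{\left(x,S \right)} = \left(S + x\right) + S = x + 2 S$)
$z = 602$ ($z = \left(-2 + 2 \cdot 8\right) 43 = \left(-2 + 16\right) 43 = 14 \cdot 43 = 602$)
$\sqrt{z + c{\left(P{\left(5 \right)} \right)}} = \sqrt{602 + \frac{65 - 8 \cdot 3 \cdot 5}{-8 + 3 \cdot 5}} = \sqrt{602 + \frac{65 - 120}{-8 + 15}} = \sqrt{602 + \frac{65 - 120}{7}} = \sqrt{602 + \frac{1}{7} \left(-55\right)} = \sqrt{602 - \frac{55}{7}} = \sqrt{\frac{4159}{7}} = \frac{\sqrt{29113}}{7}$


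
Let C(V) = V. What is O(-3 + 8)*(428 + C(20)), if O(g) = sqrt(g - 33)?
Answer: 896*I*sqrt(7) ≈ 2370.6*I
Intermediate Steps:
O(g) = sqrt(-33 + g)
O(-3 + 8)*(428 + C(20)) = sqrt(-33 + (-3 + 8))*(428 + 20) = sqrt(-33 + 5)*448 = sqrt(-28)*448 = (2*I*sqrt(7))*448 = 896*I*sqrt(7)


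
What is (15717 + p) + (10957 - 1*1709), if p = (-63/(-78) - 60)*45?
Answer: 579835/26 ≈ 22301.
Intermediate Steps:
p = -69255/26 (p = (-63*(-1/78) - 60)*45 = (21/26 - 60)*45 = -1539/26*45 = -69255/26 ≈ -2663.7)
(15717 + p) + (10957 - 1*1709) = (15717 - 69255/26) + (10957 - 1*1709) = 339387/26 + (10957 - 1709) = 339387/26 + 9248 = 579835/26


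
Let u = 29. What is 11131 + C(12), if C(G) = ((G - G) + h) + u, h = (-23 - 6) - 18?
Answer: 11113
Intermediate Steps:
h = -47 (h = -29 - 18 = -47)
C(G) = -18 (C(G) = ((G - G) - 47) + 29 = (0 - 47) + 29 = -47 + 29 = -18)
11131 + C(12) = 11131 - 18 = 11113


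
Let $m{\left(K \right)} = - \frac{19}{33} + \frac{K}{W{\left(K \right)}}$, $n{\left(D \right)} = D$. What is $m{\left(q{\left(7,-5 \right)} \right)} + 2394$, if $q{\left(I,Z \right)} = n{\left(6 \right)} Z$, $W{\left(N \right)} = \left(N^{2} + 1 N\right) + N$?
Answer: $\frac{2211491}{924} \approx 2393.4$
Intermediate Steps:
$W{\left(N \right)} = N^{2} + 2 N$ ($W{\left(N \right)} = \left(N^{2} + N\right) + N = \left(N + N^{2}\right) + N = N^{2} + 2 N$)
$q{\left(I,Z \right)} = 6 Z$
$m{\left(K \right)} = - \frac{19}{33} + \frac{1}{2 + K}$ ($m{\left(K \right)} = - \frac{19}{33} + \frac{K}{K \left(2 + K\right)} = \left(-19\right) \frac{1}{33} + K \frac{1}{K \left(2 + K\right)} = - \frac{19}{33} + \frac{1}{2 + K}$)
$m{\left(q{\left(7,-5 \right)} \right)} + 2394 = \frac{-5 - 19 \cdot 6 \left(-5\right)}{33 \left(2 + 6 \left(-5\right)\right)} + 2394 = \frac{-5 - -570}{33 \left(2 - 30\right)} + 2394 = \frac{-5 + 570}{33 \left(-28\right)} + 2394 = \frac{1}{33} \left(- \frac{1}{28}\right) 565 + 2394 = - \frac{565}{924} + 2394 = \frac{2211491}{924}$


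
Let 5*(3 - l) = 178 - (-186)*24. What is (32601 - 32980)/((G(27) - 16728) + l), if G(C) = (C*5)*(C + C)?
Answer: 1895/51817 ≈ 0.036571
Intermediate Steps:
G(C) = 10*C**2 (G(C) = (5*C)*(2*C) = 10*C**2)
l = -4627/5 (l = 3 - (178 - (-186)*24)/5 = 3 - (178 - 1*(-4464))/5 = 3 - (178 + 4464)/5 = 3 - 1/5*4642 = 3 - 4642/5 = -4627/5 ≈ -925.40)
(32601 - 32980)/((G(27) - 16728) + l) = (32601 - 32980)/((10*27**2 - 16728) - 4627/5) = -379/((10*729 - 16728) - 4627/5) = -379/((7290 - 16728) - 4627/5) = -379/(-9438 - 4627/5) = -379/(-51817/5) = -379*(-5/51817) = 1895/51817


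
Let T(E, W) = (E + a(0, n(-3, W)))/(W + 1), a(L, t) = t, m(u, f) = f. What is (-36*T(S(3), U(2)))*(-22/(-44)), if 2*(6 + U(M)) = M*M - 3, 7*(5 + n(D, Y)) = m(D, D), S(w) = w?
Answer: -68/7 ≈ -9.7143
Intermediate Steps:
n(D, Y) = -5 + D/7
U(M) = -15/2 + M²/2 (U(M) = -6 + (M*M - 3)/2 = -6 + (M² - 3)/2 = -6 + (-3 + M²)/2 = -6 + (-3/2 + M²/2) = -15/2 + M²/2)
T(E, W) = (-38/7 + E)/(1 + W) (T(E, W) = (E + (-5 + (⅐)*(-3)))/(W + 1) = (E + (-5 - 3/7))/(1 + W) = (E - 38/7)/(1 + W) = (-38/7 + E)/(1 + W))
(-36*T(S(3), U(2)))*(-22/(-44)) = (-36*(-38/7 + 3)/(1 + (-15/2 + (½)*2²)))*(-22/(-44)) = (-36*(-17)/((1 + (-15/2 + (½)*4))*7))*(-22*(-1/44)) = -36*(-17)/((1 + (-15/2 + 2))*7)*(½) = -36*(-17)/((1 - 11/2)*7)*(½) = -36*(-17)/((-9/2)*7)*(½) = -(-8)*(-17)/7*(½) = -36*34/63*(½) = -136/7*½ = -68/7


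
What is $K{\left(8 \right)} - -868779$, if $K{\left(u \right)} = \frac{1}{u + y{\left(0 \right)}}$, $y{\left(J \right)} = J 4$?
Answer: $\frac{6950233}{8} \approx 8.6878 \cdot 10^{5}$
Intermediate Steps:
$y{\left(J \right)} = 4 J$
$K{\left(u \right)} = \frac{1}{u}$ ($K{\left(u \right)} = \frac{1}{u + 4 \cdot 0} = \frac{1}{u + 0} = \frac{1}{u}$)
$K{\left(8 \right)} - -868779 = \frac{1}{8} - -868779 = \frac{1}{8} + 868779 = \frac{6950233}{8}$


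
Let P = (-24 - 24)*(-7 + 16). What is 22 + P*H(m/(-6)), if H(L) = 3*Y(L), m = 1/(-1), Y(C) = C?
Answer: -194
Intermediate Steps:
m = -1
H(L) = 3*L
P = -432 (P = -48*9 = -432)
22 + P*H(m/(-6)) = 22 - 1296*(-1/(-6)) = 22 - 1296*(-1*(-⅙)) = 22 - 1296/6 = 22 - 432*½ = 22 - 216 = -194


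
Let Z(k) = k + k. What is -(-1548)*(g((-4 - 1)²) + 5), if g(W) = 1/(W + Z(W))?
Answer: 194016/25 ≈ 7760.6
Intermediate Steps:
Z(k) = 2*k
g(W) = 1/(3*W) (g(W) = 1/(W + 2*W) = 1/(3*W))
-(-1548)*(g((-4 - 1)²) + 5) = -(-1548)*(1/(3*((-4 - 1)²)) + 5) = -(-1548)*(1/(3*((-5)²)) + 5) = -(-1548)*((⅓)/25 + 5) = -(-1548)*((⅓)*(1/25) + 5) = -(-1548)*(1/75 + 5) = -(-1548)*376/75 = -387*(-1504/75) = 194016/25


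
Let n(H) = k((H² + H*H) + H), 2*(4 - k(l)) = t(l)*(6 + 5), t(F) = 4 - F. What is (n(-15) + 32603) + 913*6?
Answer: 80911/2 ≈ 40456.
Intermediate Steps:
k(l) = -18 + 11*l/2 (k(l) = 4 - (4 - l)*(6 + 5)/2 = 4 - (4 - l)*11/2 = 4 - (44 - 11*l)/2 = 4 + (-22 + 11*l/2) = -18 + 11*l/2)
n(H) = -18 + 11*H² + 11*H/2 (n(H) = -18 + 11*((H² + H*H) + H)/2 = -18 + 11*((H² + H²) + H)/2 = -18 + 11*(2*H² + H)/2 = -18 + 11*(H + 2*H²)/2 = -18 + (11*H² + 11*H/2) = -18 + 11*H² + 11*H/2)
(n(-15) + 32603) + 913*6 = ((-18 + (11/2)*(-15)*(1 + 2*(-15))) + 32603) + 913*6 = ((-18 + (11/2)*(-15)*(1 - 30)) + 32603) + 5478 = ((-18 + (11/2)*(-15)*(-29)) + 32603) + 5478 = ((-18 + 4785/2) + 32603) + 5478 = (4749/2 + 32603) + 5478 = 69955/2 + 5478 = 80911/2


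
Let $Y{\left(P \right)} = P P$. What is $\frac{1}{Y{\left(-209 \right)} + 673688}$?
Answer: $\frac{1}{717369} \approx 1.394 \cdot 10^{-6}$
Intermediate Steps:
$Y{\left(P \right)} = P^{2}$
$\frac{1}{Y{\left(-209 \right)} + 673688} = \frac{1}{\left(-209\right)^{2} + 673688} = \frac{1}{43681 + 673688} = \frac{1}{717369}$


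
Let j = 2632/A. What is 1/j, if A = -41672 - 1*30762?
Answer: -36217/1316 ≈ -27.521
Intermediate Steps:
A = -72434 (A = -41672 - 30762 = -72434)
j = -1316/36217 (j = 2632/(-72434) = 2632*(-1/72434) = -1316/36217 ≈ -0.036337)
1/j = 1/(-1316/36217) = -36217/1316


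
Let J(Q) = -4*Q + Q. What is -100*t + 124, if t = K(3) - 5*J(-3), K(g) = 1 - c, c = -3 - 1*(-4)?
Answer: 4624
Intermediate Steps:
c = 1 (c = -3 + 4 = 1)
J(Q) = -3*Q
K(g) = 0 (K(g) = 1 - 1*1 = 1 - 1 = 0)
t = -45 (t = 0 - (-15)*(-3) = 0 - 5*9 = 0 - 45 = -45)
-100*t + 124 = -100*(-45) + 124 = 4500 + 124 = 4624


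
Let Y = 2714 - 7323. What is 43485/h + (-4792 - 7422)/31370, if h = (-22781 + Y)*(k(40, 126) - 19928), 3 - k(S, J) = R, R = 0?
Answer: -44429163107/114133627850 ≈ -0.38927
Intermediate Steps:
Y = -4609
k(S, J) = 3 (k(S, J) = 3 - 1*0 = 3 + 0 = 3)
h = 545745750 (h = (-22781 - 4609)*(3 - 19928) = -27390*(-19925) = 545745750)
43485/h + (-4792 - 7422)/31370 = 43485/545745750 + (-4792 - 7422)/31370 = 43485*(1/545745750) - 12214*1/31370 = 2899/36383050 - 6107/15685 = -44429163107/114133627850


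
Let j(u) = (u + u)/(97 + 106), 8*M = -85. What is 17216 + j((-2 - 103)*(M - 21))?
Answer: 2000851/116 ≈ 17249.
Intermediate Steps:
M = -85/8 (M = (⅛)*(-85) = -85/8 ≈ -10.625)
j(u) = 2*u/203 (j(u) = (2*u)/203 = (2*u)*(1/203) = 2*u/203)
17216 + j((-2 - 103)*(M - 21)) = 17216 + 2*((-2 - 103)*(-85/8 - 21))/203 = 17216 + 2*(-105*(-253/8))/203 = 17216 + (2/203)*(26565/8) = 17216 + 3795/116 = 2000851/116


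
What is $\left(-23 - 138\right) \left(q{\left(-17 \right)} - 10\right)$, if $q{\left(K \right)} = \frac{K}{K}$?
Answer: $1449$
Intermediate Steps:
$q{\left(K \right)} = 1$
$\left(-23 - 138\right) \left(q{\left(-17 \right)} - 10\right) = \left(-23 - 138\right) \left(1 - 10\right) = \left(-161\right) \left(-9\right) = 1449$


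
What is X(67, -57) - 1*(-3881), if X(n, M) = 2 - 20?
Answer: 3863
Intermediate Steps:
X(n, M) = -18
X(67, -57) - 1*(-3881) = -18 - 1*(-3881) = -18 + 3881 = 3863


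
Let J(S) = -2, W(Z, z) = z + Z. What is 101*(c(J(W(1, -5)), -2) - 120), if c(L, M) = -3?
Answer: -12423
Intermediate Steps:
W(Z, z) = Z + z
101*(c(J(W(1, -5)), -2) - 120) = 101*(-3 - 120) = 101*(-123) = -12423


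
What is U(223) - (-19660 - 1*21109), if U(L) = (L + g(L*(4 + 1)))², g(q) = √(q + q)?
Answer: 92728 + 446*√2230 ≈ 1.1379e+5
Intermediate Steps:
g(q) = √2*√q (g(q) = √(2*q) = √2*√q)
U(L) = (L + √10*√L)² (U(L) = (L + √2*√(L*(4 + 1)))² = (L + √2*√(L*5))² = (L + √2*√(5*L))² = (L + √2*(√5*√L))² = (L + √10*√L)²)
U(223) - (-19660 - 1*21109) = (223 + √10*√223)² - (-19660 - 1*21109) = (223 + √2230)² - (-19660 - 21109) = (223 + √2230)² - 1*(-40769) = (223 + √2230)² + 40769 = 40769 + (223 + √2230)²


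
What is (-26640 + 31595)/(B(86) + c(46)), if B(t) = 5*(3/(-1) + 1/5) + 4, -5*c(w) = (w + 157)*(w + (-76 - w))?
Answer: 24775/15378 ≈ 1.6111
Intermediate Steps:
c(w) = 11932/5 + 76*w/5 (c(w) = -(w + 157)*(w + (-76 - w))/5 = -(157 + w)*(-76)/5 = -(-11932 - 76*w)/5 = 11932/5 + 76*w/5)
B(t) = -10 (B(t) = 5*(3*(-1) + 1*(1/5)) + 4 = 5*(-3 + 1/5) + 4 = 5*(-14/5) + 4 = -14 + 4 = -10)
(-26640 + 31595)/(B(86) + c(46)) = (-26640 + 31595)/(-10 + (11932/5 + (76/5)*46)) = 4955/(-10 + (11932/5 + 3496/5)) = 4955/(-10 + 15428/5) = 4955/(15378/5) = 4955*(5/15378) = 24775/15378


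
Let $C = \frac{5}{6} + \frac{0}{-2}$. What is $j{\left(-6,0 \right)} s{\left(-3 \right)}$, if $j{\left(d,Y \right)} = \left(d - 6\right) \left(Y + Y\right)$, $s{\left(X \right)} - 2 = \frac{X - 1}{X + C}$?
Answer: $0$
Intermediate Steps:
$C = \frac{5}{6}$ ($C = 5 \cdot \frac{1}{6} + 0 \left(- \frac{1}{2}\right) = \frac{5}{6} + 0 = \frac{5}{6} \approx 0.83333$)
$s{\left(X \right)} = 2 + \frac{-1 + X}{\frac{5}{6} + X}$ ($s{\left(X \right)} = 2 + \frac{X - 1}{X + \frac{5}{6}} = 2 + \frac{-1 + X}{\frac{5}{6} + X}$)
$j{\left(d,Y \right)} = 2 Y \left(-6 + d\right)$ ($j{\left(d,Y \right)} = \left(-6 + d\right) 2 Y = 2 Y \left(-6 + d\right)$)
$j{\left(-6,0 \right)} s{\left(-3 \right)} = 2 \cdot 0 \left(-6 - 6\right) \frac{2 \left(2 + 9 \left(-3\right)\right)}{5 + 6 \left(-3\right)} = 2 \cdot 0 \left(-12\right) \frac{2 \left(2 - 27\right)}{5 - 18} = 0 \cdot 2 \frac{1}{-13} \left(-25\right) = 0 \cdot 2 \left(- \frac{1}{13}\right) \left(-25\right) = 0 \cdot \frac{50}{13} = 0$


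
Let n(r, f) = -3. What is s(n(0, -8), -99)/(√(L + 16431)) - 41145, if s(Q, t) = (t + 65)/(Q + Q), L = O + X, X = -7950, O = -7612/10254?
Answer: -41145 + 17*√222913146687/130434843 ≈ -41145.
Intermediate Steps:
O = -3806/5127 (O = -7612*1/10254 = -3806/5127 ≈ -0.74234)
L = -40763456/5127 (L = -3806/5127 - 7950 = -40763456/5127 ≈ -7950.7)
s(Q, t) = (65 + t)/(2*Q) (s(Q, t) = (65 + t)/((2*Q)) = (65 + t)*(1/(2*Q)) = (65 + t)/(2*Q))
s(n(0, -8), -99)/(√(L + 16431)) - 41145 = ((½)*(65 - 99)/(-3))/(√(-40763456/5127 + 16431)) - 41145 = ((½)*(-⅓)*(-34))/(√(43478281/5127)) - 41145 = 17/(3*((√222913146687/5127))) - 41145 = 17*(√222913146687/43478281)/3 - 41145 = 17*√222913146687/130434843 - 41145 = -41145 + 17*√222913146687/130434843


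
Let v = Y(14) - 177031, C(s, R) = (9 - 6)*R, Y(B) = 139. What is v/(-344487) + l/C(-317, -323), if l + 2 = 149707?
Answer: -17133339329/111269301 ≈ -153.98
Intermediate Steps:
C(s, R) = 3*R
l = 149705 (l = -2 + 149707 = 149705)
v = -176892 (v = 139 - 177031 = -176892)
v/(-344487) + l/C(-317, -323) = -176892/(-344487) + 149705/((3*(-323))) = -176892*(-1/344487) + 149705/(-969) = 58964/114829 + 149705*(-1/969) = 58964/114829 - 149705/969 = -17133339329/111269301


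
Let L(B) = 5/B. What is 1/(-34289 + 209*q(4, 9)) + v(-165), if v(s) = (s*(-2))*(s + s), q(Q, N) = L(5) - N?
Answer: -3916152901/35961 ≈ -1.0890e+5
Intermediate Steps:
q(Q, N) = 1 - N (q(Q, N) = 5/5 - N = 5*(1/5) - N = 1 - N)
v(s) = -4*s**2 (v(s) = (-2*s)*(2*s) = -4*s**2)
1/(-34289 + 209*q(4, 9)) + v(-165) = 1/(-34289 + 209*(1 - 1*9)) - 4*(-165)**2 = 1/(-34289 + 209*(1 - 9)) - 4*27225 = 1/(-34289 + 209*(-8)) - 108900 = 1/(-34289 - 1672) - 108900 = 1/(-35961) - 108900 = -1/35961 - 108900 = -3916152901/35961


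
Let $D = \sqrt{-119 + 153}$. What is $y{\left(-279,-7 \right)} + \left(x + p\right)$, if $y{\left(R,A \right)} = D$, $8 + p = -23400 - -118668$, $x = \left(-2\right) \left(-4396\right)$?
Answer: $104052 + \sqrt{34} \approx 1.0406 \cdot 10^{5}$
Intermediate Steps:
$x = 8792$
$p = 95260$ ($p = -8 - -95268 = -8 + \left(-23400 + 118668\right) = -8 + 95268 = 95260$)
$D = \sqrt{34} \approx 5.8309$
$y{\left(R,A \right)} = \sqrt{34}$
$y{\left(-279,-7 \right)} + \left(x + p\right) = \sqrt{34} + \left(8792 + 95260\right) = \sqrt{34} + 104052 = 104052 + \sqrt{34}$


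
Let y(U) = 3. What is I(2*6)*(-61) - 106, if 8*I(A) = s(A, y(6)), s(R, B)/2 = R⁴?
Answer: -316330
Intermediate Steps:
s(R, B) = 2*R⁴
I(A) = A⁴/4 (I(A) = (2*A⁴)/8 = A⁴/4)
I(2*6)*(-61) - 106 = ((2*6)⁴/4)*(-61) - 106 = ((¼)*12⁴)*(-61) - 106 = ((¼)*20736)*(-61) - 106 = 5184*(-61) - 106 = -316224 - 106 = -316330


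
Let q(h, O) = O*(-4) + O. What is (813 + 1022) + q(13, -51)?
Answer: 1988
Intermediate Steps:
q(h, O) = -3*O (q(h, O) = -4*O + O = -3*O)
(813 + 1022) + q(13, -51) = (813 + 1022) - 3*(-51) = 1835 + 153 = 1988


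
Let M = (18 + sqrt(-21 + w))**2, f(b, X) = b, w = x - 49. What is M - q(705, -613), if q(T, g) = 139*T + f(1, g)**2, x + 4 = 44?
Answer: -97702 + 36*I*sqrt(30) ≈ -97702.0 + 197.18*I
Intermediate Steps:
x = 40 (x = -4 + 44 = 40)
w = -9 (w = 40 - 49 = -9)
q(T, g) = 1 + 139*T (q(T, g) = 139*T + 1**2 = 139*T + 1 = 1 + 139*T)
M = (18 + I*sqrt(30))**2 (M = (18 + sqrt(-21 - 9))**2 = (18 + sqrt(-30))**2 = (18 + I*sqrt(30))**2 ≈ 294.0 + 197.18*I)
M - q(705, -613) = (18 + I*sqrt(30))**2 - (1 + 139*705) = (18 + I*sqrt(30))**2 - (1 + 97995) = (18 + I*sqrt(30))**2 - 1*97996 = (18 + I*sqrt(30))**2 - 97996 = -97996 + (18 + I*sqrt(30))**2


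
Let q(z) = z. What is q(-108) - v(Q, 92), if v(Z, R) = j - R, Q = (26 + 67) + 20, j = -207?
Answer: 191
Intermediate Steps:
Q = 113 (Q = 93 + 20 = 113)
v(Z, R) = -207 - R
q(-108) - v(Q, 92) = -108 - (-207 - 1*92) = -108 - (-207 - 92) = -108 - 1*(-299) = -108 + 299 = 191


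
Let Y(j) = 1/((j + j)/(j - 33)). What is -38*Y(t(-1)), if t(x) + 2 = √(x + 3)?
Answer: -646 - 627*√2/2 ≈ -1089.4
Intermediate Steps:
t(x) = -2 + √(3 + x) (t(x) = -2 + √(x + 3) = -2 + √(3 + x))
Y(j) = (-33 + j)/(2*j) (Y(j) = 1/((2*j)/(-33 + j)) = 1/(2*j/(-33 + j)) = (-33 + j)/(2*j))
-38*Y(t(-1)) = -19*(-33 + (-2 + √(3 - 1)))/(-2 + √(3 - 1)) = -19*(-33 + (-2 + √2))/(-2 + √2) = -19*(-35 + √2)/(-2 + √2)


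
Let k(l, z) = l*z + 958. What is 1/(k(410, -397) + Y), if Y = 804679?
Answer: 1/642867 ≈ 1.5555e-6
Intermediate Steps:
k(l, z) = 958 + l*z
1/(k(410, -397) + Y) = 1/((958 + 410*(-397)) + 804679) = 1/((958 - 162770) + 804679) = 1/(-161812 + 804679) = 1/642867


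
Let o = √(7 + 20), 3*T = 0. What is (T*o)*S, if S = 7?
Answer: 0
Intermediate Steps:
T = 0 (T = (⅓)*0 = 0)
o = 3*√3 (o = √27 = 3*√3 ≈ 5.1962)
(T*o)*S = (0*(3*√3))*7 = 0*7 = 0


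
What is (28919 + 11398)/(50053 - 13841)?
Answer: 40317/36212 ≈ 1.1134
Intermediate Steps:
(28919 + 11398)/(50053 - 13841) = 40317/36212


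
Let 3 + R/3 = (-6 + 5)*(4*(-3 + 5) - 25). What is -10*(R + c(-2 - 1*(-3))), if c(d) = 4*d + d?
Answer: -470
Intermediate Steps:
c(d) = 5*d
R = 42 (R = -9 + 3*((-6 + 5)*(4*(-3 + 5) - 25)) = -9 + 3*(-(4*2 - 25)) = -9 + 3*(-(8 - 25)) = -9 + 3*(-1*(-17)) = -9 + 3*17 = -9 + 51 = 42)
-10*(R + c(-2 - 1*(-3))) = -10*(42 + 5*(-2 - 1*(-3))) = -10*(42 + 5*(-2 + 3)) = -10*(42 + 5*1) = -10*(42 + 5) = -10*47 = -470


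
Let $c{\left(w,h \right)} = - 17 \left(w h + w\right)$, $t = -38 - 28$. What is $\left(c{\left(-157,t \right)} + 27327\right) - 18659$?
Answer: $-164817$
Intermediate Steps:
$t = -66$
$c{\left(w,h \right)} = - 17 w - 17 h w$ ($c{\left(w,h \right)} = - 17 \left(h w + w\right) = - 17 \left(w + h w\right) = - 17 w - 17 h w$)
$\left(c{\left(-157,t \right)} + 27327\right) - 18659 = \left(\left(-17\right) \left(-157\right) \left(1 - 66\right) + 27327\right) - 18659 = \left(\left(-17\right) \left(-157\right) \left(-65\right) + 27327\right) - 18659 = \left(-173485 + 27327\right) - 18659 = -146158 - 18659 = -164817$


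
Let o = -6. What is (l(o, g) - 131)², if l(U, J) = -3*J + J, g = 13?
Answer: 24649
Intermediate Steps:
l(U, J) = -2*J
(l(o, g) - 131)² = (-2*13 - 131)² = (-26 - 131)² = (-157)² = 24649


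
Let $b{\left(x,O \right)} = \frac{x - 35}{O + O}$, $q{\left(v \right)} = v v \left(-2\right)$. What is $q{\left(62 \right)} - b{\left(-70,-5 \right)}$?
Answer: $- \frac{15397}{2} \approx -7698.5$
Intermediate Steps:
$q{\left(v \right)} = - 2 v^{2}$ ($q{\left(v \right)} = v^{2} \left(-2\right) = - 2 v^{2}$)
$b{\left(x,O \right)} = \frac{-35 + x}{2 O}$
$q{\left(62 \right)} - b{\left(-70,-5 \right)} = - 2 \cdot 62^{2} - \frac{-35 - 70}{2 \left(-5\right)} = \left(-2\right) 3844 - \frac{1}{2} \left(- \frac{1}{5}\right) \left(-105\right) = -7688 - \frac{21}{2} = - \frac{15397}{2}$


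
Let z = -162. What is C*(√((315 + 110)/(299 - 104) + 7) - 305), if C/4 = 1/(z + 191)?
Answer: -1220/29 + 4*√13962/1131 ≈ -41.651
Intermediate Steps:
C = 4/29 (C = 4/(-162 + 191) = 4/29 ≈ 0.13793)
C*(√((315 + 110)/(299 - 104) + 7) - 305) = 4*(√((315 + 110)/(299 - 104) + 7) - 305)/29 = 4*(√(425/195 + 7) - 305)/29 = 4*(√(425*(1/195) + 7) - 305)/29 = 4*(√(85/39 + 7) - 305)/29 = 4*(√(358/39) - 305)/29 = 4*(√13962/39 - 305)/29 = 4*(-305 + √13962/39)/29 = -1220/29 + 4*√13962/1131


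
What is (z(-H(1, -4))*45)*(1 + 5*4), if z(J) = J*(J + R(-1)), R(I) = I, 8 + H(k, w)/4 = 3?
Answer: 359100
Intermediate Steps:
H(k, w) = -20 (H(k, w) = -32 + 4*3 = -32 + 12 = -20)
z(J) = J*(-1 + J) (z(J) = J*(J - 1) = J*(-1 + J))
(z(-H(1, -4))*45)*(1 + 5*4) = (((-1*(-20))*(-1 - 1*(-20)))*45)*(1 + 5*4) = ((20*(-1 + 20))*45)*(1 + 20) = ((20*19)*45)*21 = (380*45)*21 = 17100*21 = 359100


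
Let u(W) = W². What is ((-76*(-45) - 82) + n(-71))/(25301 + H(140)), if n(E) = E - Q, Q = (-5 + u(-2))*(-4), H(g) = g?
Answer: 251/1957 ≈ 0.12826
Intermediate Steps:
Q = 4 (Q = (-5 + (-2)²)*(-4) = (-5 + 4)*(-4) = -1*(-4) = 4)
n(E) = -4 + E (n(E) = E - 1*4 = E - 4 = -4 + E)
((-76*(-45) - 82) + n(-71))/(25301 + H(140)) = ((-76*(-45) - 82) + (-4 - 71))/(25301 + 140) = ((3420 - 82) - 75)/25441 = (3338 - 75)*(1/25441) = 3263*(1/25441) = 251/1957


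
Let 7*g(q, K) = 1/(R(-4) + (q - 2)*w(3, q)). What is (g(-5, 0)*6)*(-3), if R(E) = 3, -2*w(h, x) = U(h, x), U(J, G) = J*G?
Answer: 4/77 ≈ 0.051948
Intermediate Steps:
U(J, G) = G*J
w(h, x) = -h*x/2 (w(h, x) = -x*h/2 = -h*x/2)
g(q, K) = 1/(7*(3 - 3*q*(-2 + q)/2)) (g(q, K) = 1/(7*(3 + (q - 2)*(-½*3*q))) = 1/(7*(3 + (-2 + q)*(-3*q/2))) = 1/(7*(3 - 3*q*(-2 + q)/2)))
(g(-5, 0)*6)*(-3) = ((2/(21*(2 - 1*(-5)² + 2*(-5))))*6)*(-3) = ((2/(21*(2 - 1*25 - 10)))*6)*(-3) = ((2/(21*(2 - 25 - 10)))*6)*(-3) = (((2/21)/(-33))*6)*(-3) = (((2/21)*(-1/33))*6)*(-3) = -2/693*6*(-3) = -4/231*(-3) = 4/77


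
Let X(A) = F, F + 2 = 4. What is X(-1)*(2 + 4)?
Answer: 12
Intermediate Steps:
F = 2 (F = -2 + 4 = 2)
X(A) = 2
X(-1)*(2 + 4) = 2*(2 + 4) = 2*6 = 12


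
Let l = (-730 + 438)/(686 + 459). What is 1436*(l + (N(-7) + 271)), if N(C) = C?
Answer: 433654768/1145 ≈ 3.7874e+5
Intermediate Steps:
l = -292/1145 ≈ -0.25502
1436*(l + (N(-7) + 271)) = 1436*(-292/1145 + (-7 + 271)) = 1436*(-292/1145 + 264) = 1436*(301988/1145) = 433654768/1145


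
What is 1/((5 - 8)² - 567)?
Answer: -1/558 ≈ -0.0017921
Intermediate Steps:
1/((5 - 8)² - 567) = 1/((-3)² - 567) = 1/(9 - 567) = 1/(-558) = -1/558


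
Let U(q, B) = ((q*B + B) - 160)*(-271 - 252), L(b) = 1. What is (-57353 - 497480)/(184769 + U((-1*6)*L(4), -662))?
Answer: 554833/1462681 ≈ 0.37933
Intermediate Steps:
U(q, B) = 83680 - 523*B - 523*B*q (U(q, B) = ((B*q + B) - 160)*(-523) = ((B + B*q) - 160)*(-523) = (-160 + B + B*q)*(-523) = 83680 - 523*B - 523*B*q)
(-57353 - 497480)/(184769 + U((-1*6)*L(4), -662)) = (-57353 - 497480)/(184769 + (83680 - 523*(-662) - 523*(-662)*-1*6*1)) = -554833/(184769 + (83680 + 346226 - 523*(-662)*(-6*1))) = -554833/(184769 + (83680 + 346226 - 523*(-662)*(-6))) = -554833/(184769 + (83680 + 346226 - 2077356)) = -554833/(184769 - 1647450) = -554833/(-1462681) = -554833*(-1/1462681) = 554833/1462681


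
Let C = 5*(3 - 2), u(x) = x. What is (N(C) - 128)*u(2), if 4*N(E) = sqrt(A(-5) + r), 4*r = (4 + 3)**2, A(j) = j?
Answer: -256 + sqrt(29)/4 ≈ -254.65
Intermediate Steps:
r = 49/4 (r = (4 + 3)**2/4 = (1/4)*7**2 = (1/4)*49 = 49/4 ≈ 12.250)
C = 5 (C = 5*1 = 5)
N(E) = sqrt(29)/8 (N(E) = sqrt(-5 + 49/4)/4 = sqrt(29/4)/4 = (sqrt(29)/2)/4 = sqrt(29)/8)
(N(C) - 128)*u(2) = (sqrt(29)/8 - 128)*2 = (-128 + sqrt(29)/8)*2 = -256 + sqrt(29)/4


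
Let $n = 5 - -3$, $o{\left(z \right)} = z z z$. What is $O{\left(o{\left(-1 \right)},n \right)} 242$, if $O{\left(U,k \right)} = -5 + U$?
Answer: $-1452$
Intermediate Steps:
$o{\left(z \right)} = z^{3}$ ($o{\left(z \right)} = z^{2} z = z^{3}$)
$n = 8$ ($n = 5 + 3 = 8$)
$O{\left(o{\left(-1 \right)},n \right)} 242 = \left(-5 + \left(-1\right)^{3}\right) 242 = \left(-5 - 1\right) 242 = \left(-6\right) 242 = -1452$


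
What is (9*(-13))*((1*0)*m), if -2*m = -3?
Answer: 0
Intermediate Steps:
m = 3/2 (m = -½*(-3) = 3/2 ≈ 1.5000)
(9*(-13))*((1*0)*m) = (9*(-13))*((1*0)*(3/2)) = -0*3/2 = -117*0 = 0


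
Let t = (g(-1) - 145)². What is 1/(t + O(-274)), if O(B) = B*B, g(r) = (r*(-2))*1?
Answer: 1/95525 ≈ 1.0468e-5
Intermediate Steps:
g(r) = -2*r (g(r) = -2*r*1 = -2*r)
O(B) = B²
t = 20449 (t = (-2*(-1) - 145)² = (2 - 145)² = (-143)² = 20449)
1/(t + O(-274)) = 1/(20449 + (-274)²) = 1/(20449 + 75076) = 1/95525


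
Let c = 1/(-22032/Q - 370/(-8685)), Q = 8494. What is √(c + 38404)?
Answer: √13603009100732245138/18820514 ≈ 195.97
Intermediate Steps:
c = -7377039/18820514 (c = 1/(-22032/8494 - 370/(-8685)) = 1/(-22032*1/8494 - 370*(-1/8685)) = 1/(-11016/4247 + 74/1737) = 1/(-18820514/7377039) = -7377039/18820514 ≈ -0.39197)
√(c + 38404) = √(-7377039/18820514 + 38404) = √(722775642617/18820514) = √13603009100732245138/18820514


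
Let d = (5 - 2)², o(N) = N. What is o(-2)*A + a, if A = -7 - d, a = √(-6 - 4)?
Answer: 32 + I*√10 ≈ 32.0 + 3.1623*I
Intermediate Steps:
a = I*√10 (a = √(-10) = I*√10 ≈ 3.1623*I)
d = 9 (d = 3² = 9)
A = -16 (A = -7 - 1*9 = -7 - 9 = -16)
o(-2)*A + a = -2*(-16) + I*√10 = 32 + I*√10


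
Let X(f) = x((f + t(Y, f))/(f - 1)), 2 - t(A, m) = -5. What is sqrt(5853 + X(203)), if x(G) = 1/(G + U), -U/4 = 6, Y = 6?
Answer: sqrt(31475800914)/2319 ≈ 76.505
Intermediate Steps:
t(A, m) = 7 (t(A, m) = 2 - 1*(-5) = 2 + 5 = 7)
U = -24 (U = -4*6 = -24)
x(G) = 1/(-24 + G) (x(G) = 1/(G - 24) = 1/(-24 + G))
X(f) = 1/(-24 + (7 + f)/(-1 + f)) (X(f) = 1/(-24 + (f + 7)/(f - 1)) = 1/(-24 + (7 + f)/(-1 + f)))
sqrt(5853 + X(203)) = sqrt(5853 + (1 - 1*203)/(-31 + 23*203)) = sqrt(5853 + (1 - 203)/(-31 + 4669)) = sqrt(5853 - 202/4638) = sqrt(5853 + (1/4638)*(-202)) = sqrt(5853 - 101/2319) = sqrt(13573006/2319) = sqrt(31475800914)/2319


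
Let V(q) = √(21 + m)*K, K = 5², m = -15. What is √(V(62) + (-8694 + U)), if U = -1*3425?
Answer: √(-12119 + 25*√6) ≈ 109.81*I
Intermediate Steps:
U = -3425
K = 25
V(q) = 25*√6 (V(q) = √(21 - 15)*25 = √6*25 = 25*√6)
√(V(62) + (-8694 + U)) = √(25*√6 + (-8694 - 3425)) = √(25*√6 - 12119) = √(-12119 + 25*√6)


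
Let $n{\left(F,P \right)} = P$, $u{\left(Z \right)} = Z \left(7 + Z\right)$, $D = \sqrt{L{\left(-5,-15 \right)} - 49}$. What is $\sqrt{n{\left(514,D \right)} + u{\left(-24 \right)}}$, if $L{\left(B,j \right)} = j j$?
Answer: $2 \sqrt{102 + \sqrt{11}} \approx 20.525$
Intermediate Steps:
$L{\left(B,j \right)} = j^{2}$
$D = 4 \sqrt{11}$ ($D = \sqrt{\left(-15\right)^{2} - 49} = \sqrt{225 - 49} = \sqrt{176} = 4 \sqrt{11} \approx 13.266$)
$\sqrt{n{\left(514,D \right)} + u{\left(-24 \right)}} = \sqrt{4 \sqrt{11} - 24 \left(7 - 24\right)} = \sqrt{4 \sqrt{11} - -408} = \sqrt{4 \sqrt{11} + 408} = \sqrt{408 + 4 \sqrt{11}}$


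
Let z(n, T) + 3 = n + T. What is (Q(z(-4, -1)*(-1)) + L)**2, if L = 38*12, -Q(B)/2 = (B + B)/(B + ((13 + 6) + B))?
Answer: 253701184/1225 ≈ 2.0710e+5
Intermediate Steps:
z(n, T) = -3 + T + n (z(n, T) = -3 + (n + T) = -3 + (T + n) = -3 + T + n)
Q(B) = -4*B/(19 + 2*B) (Q(B) = -2*(B + B)/(B + ((13 + 6) + B)) = -2*2*B/(B + (19 + B)) = -2*2*B/(19 + 2*B) = -4*B/(19 + 2*B))
L = 456
(Q(z(-4, -1)*(-1)) + L)**2 = (-4*(-3 - 1 - 4)*(-1)/(19 + 2*((-3 - 1 - 4)*(-1))) + 456)**2 = (-4*(-8*(-1))/(19 + 2*(-8*(-1))) + 456)**2 = (-4*8/(19 + 2*8) + 456)**2 = (-4*8/(19 + 16) + 456)**2 = (-4*8/35 + 456)**2 = (-4*8*1/35 + 456)**2 = (-32/35 + 456)**2 = (15928/35)**2 = 253701184/1225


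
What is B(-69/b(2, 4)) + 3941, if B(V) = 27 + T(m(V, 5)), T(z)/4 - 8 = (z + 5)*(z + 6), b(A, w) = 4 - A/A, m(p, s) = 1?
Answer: 4168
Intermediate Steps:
b(A, w) = 3 (b(A, w) = 4 - 1*1 = 4 - 1 = 3)
T(z) = 32 + 4*(5 + z)*(6 + z) (T(z) = 32 + 4*((z + 5)*(z + 6)) = 32 + 4*((5 + z)*(6 + z)) = 32 + 4*(5 + z)*(6 + z))
B(V) = 227 (B(V) = 27 + (152 + 4*1² + 44*1) = 27 + (152 + 4*1 + 44) = 27 + (152 + 4 + 44) = 27 + 200 = 227)
B(-69/b(2, 4)) + 3941 = 227 + 3941 = 4168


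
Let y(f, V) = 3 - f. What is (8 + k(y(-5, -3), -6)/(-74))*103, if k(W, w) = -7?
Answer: 61697/74 ≈ 833.74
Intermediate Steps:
(8 + k(y(-5, -3), -6)/(-74))*103 = (8 - 7/(-74))*103 = (8 - 7*(-1/74))*103 = (8 + 7/74)*103 = (599/74)*103 = 61697/74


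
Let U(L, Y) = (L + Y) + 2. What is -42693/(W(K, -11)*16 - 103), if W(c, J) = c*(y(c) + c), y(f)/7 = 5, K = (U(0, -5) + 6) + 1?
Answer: -42693/2393 ≈ -17.841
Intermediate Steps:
U(L, Y) = 2 + L + Y
K = 4 (K = ((2 + 0 - 5) + 6) + 1 = (-3 + 6) + 1 = 3 + 1 = 4)
y(f) = 35 (y(f) = 7*5 = 35)
W(c, J) = c*(35 + c)
-42693/(W(K, -11)*16 - 103) = -42693/((4*(35 + 4))*16 - 103) = -42693/((4*39)*16 - 103) = -42693/(156*16 - 103) = -42693/(2496 - 103) = -42693/2393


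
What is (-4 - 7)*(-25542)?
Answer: 280962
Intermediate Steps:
(-4 - 7)*(-25542) = -11*(-25542) = 280962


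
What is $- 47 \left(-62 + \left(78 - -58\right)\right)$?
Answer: $-3478$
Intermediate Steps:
$- 47 \left(-62 + \left(78 - -58\right)\right) = - 47 \left(-62 + \left(78 + 58\right)\right) = - 47 \left(-62 + 136\right) = \left(-47\right) 74 = -3478$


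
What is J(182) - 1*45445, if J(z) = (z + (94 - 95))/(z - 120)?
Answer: -2817409/62 ≈ -45442.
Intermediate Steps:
J(z) = (-1 + z)/(-120 + z) (J(z) = (z - 1)/(-120 + z) = (-1 + z)/(-120 + z))
J(182) - 1*45445 = (-1 + 182)/(-120 + 182) - 1*45445 = 181/62 - 45445 = -2817409/62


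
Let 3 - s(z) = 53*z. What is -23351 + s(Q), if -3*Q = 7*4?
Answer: -68560/3 ≈ -22853.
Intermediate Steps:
Q = -28/3 (Q = -7*4/3 = -⅓*28 = -28/3 ≈ -9.3333)
s(z) = 3 - 53*z
-23351 + s(Q) = -23351 + (3 - 53*(-28/3)) = -23351 + (3 + 1484/3) = -23351 + 1493/3 = -68560/3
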